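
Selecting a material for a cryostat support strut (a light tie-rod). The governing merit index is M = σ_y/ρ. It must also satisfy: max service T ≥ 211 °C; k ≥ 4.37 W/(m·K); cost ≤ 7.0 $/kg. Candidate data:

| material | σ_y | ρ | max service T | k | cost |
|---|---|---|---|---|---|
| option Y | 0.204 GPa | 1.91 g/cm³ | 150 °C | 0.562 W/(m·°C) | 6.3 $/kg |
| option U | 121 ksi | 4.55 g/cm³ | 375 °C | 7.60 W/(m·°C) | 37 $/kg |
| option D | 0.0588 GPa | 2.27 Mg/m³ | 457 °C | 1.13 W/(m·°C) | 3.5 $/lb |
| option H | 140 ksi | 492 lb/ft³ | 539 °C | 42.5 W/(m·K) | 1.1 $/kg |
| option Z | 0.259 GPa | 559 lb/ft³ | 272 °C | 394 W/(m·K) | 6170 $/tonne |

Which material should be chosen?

Screen on constraints: max service T ≥ 211 °C; k ≥ 4.37 W/(m·K); cost ≤ 7.0 $/kg. Survivors: option H, option Z.
After converting to SI:
  option H: σ_y = 965.3 MPa, ρ = 7881 kg/m³
  option Z: σ_y = 259.0 MPa, ρ = 8954 kg/m³
  option H: M = 122 kN·m/kg
  option Z: M = 28.9 kN·m/kg
Option H ranks first.

option H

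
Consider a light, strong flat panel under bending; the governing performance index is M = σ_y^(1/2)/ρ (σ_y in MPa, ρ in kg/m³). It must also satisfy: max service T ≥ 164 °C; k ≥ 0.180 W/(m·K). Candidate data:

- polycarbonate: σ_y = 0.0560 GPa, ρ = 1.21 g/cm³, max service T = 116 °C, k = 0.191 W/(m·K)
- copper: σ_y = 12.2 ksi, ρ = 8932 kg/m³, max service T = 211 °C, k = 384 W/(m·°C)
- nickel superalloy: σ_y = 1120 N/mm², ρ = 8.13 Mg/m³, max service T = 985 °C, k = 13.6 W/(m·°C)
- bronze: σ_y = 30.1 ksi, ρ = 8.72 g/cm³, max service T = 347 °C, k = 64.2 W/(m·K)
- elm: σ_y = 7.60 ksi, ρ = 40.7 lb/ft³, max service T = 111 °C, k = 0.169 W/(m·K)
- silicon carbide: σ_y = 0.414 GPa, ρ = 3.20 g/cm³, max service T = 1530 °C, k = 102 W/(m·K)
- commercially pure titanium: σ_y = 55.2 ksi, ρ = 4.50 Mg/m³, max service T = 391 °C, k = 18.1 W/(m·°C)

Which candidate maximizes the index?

silicon carbide

Screen on constraints: max service T ≥ 164 °C; k ≥ 0.180 W/(m·K). Survivors: copper, nickel superalloy, bronze, silicon carbide, commercially pure titanium.
In SI units:
  copper: σ_y = 84.12 MPa, ρ = 8932 kg/m³
  nickel superalloy: σ_y = 1120 MPa, ρ = 8130 kg/m³
  bronze: σ_y = 207.5 MPa, ρ = 8720 kg/m³
  silicon carbide: σ_y = 414.0 MPa, ρ = 3200 kg/m³
  commercially pure titanium: σ_y = 380.6 MPa, ρ = 4500 kg/m³
  silicon carbide: M = 6.36×10⁻³
  commercially pure titanium: M = 4.34×10⁻³
  nickel superalloy: M = 4.12×10⁻³
  bronze: M = 1.65×10⁻³
  copper: M = 1.03×10⁻³
Silicon carbide has the largest M.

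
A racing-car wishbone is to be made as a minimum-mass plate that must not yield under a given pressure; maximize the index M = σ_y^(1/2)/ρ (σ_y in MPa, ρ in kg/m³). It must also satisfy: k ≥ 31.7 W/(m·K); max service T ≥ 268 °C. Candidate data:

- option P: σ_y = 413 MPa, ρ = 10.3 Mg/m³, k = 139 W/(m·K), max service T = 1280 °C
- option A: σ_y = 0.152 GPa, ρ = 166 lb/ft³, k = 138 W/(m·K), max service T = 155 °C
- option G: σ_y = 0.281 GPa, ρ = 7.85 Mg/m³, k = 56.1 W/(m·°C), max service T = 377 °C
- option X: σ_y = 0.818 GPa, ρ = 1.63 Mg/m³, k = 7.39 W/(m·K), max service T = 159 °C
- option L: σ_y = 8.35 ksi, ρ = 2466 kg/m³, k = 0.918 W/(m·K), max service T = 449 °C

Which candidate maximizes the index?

Screen on constraints: k ≥ 31.7 W/(m·K); max service T ≥ 268 °C. Survivors: option P, option G.
Convert each candidate to consistent units, then evaluate M:
  option P: σ_y = 413.0 MPa, ρ = 10300 kg/m³
  option G: σ_y = 281.0 MPa, ρ = 7850 kg/m³
  option G: M = 2.14×10⁻³
  option P: M = 1.97×10⁻³
The maximum is for option G.

option G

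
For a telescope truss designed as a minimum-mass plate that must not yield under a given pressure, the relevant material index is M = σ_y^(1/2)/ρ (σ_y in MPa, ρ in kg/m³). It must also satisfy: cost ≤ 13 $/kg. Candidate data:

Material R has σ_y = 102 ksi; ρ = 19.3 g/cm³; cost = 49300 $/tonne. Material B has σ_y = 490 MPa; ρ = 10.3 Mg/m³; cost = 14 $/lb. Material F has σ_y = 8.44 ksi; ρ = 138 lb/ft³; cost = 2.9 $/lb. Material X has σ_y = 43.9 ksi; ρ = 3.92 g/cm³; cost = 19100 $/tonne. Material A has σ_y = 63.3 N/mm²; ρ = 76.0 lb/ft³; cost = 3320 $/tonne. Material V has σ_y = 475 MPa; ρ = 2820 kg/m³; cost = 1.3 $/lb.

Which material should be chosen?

Screen on constraints: cost ≤ 13 $/kg. Survivors: material F, material A, material V.
Convert each candidate to consistent units, then evaluate M:
  material F: σ_y = 58.19 MPa, ρ = 2211 kg/m³
  material A: σ_y = 63.30 MPa, ρ = 1217 kg/m³
  material V: σ_y = 475.0 MPa, ρ = 2820 kg/m³
  material V: M = 7.73×10⁻³
  material A: M = 6.54×10⁻³
  material F: M = 3.45×10⁻³
Highest index: material V.

material V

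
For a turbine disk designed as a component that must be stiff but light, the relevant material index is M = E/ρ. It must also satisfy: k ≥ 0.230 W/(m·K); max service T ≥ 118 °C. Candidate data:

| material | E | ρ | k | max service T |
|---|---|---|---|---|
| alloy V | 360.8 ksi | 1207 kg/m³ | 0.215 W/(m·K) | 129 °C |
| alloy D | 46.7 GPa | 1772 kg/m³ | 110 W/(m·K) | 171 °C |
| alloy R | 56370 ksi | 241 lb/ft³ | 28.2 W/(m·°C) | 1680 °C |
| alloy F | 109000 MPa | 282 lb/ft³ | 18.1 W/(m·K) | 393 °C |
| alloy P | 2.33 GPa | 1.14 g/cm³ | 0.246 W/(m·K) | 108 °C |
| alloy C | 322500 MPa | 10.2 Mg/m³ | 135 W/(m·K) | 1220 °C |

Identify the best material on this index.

alloy R

Screen on constraints: k ≥ 0.230 W/(m·K); max service T ≥ 118 °C. Survivors: alloy D, alloy R, alloy F, alloy C.
Normalizing units and computing the index:
  alloy D: E = 46.70 GPa, ρ = 1772 kg/m³
  alloy R: E = 388.7 GPa, ρ = 3860 kg/m³
  alloy F: E = 109.0 GPa, ρ = 4517 kg/m³
  alloy C: E = 322.5 GPa, ρ = 10200 kg/m³
  alloy R: M = 101 MN·m/kg
  alloy C: M = 31.6 MN·m/kg
  alloy D: M = 26.4 MN·m/kg
  alloy F: M = 24.1 MN·m/kg
Alloy R has the largest M.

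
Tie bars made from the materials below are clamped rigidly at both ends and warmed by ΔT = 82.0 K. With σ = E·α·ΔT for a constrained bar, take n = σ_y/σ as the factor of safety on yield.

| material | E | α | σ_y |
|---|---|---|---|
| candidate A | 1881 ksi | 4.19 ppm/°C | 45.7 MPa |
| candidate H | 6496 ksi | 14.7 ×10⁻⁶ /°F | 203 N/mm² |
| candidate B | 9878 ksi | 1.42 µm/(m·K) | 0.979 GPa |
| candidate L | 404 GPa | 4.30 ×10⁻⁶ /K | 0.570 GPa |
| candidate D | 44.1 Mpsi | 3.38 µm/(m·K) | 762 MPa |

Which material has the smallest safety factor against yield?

candidate H

Converting E to GPa, α to ×10⁻⁶/K, σ_y to MPa, then σ and n for each:
  candidate A: E = 12.97, α = 4.19, σ_y = 45.70 → σ = 4.46 MPa, n = 10.3
  candidate H: E = 44.79, α = 26.5, σ_y = 203.0 → σ = 97.2 MPa, n = 2.09
  candidate B: E = 68.11, α = 1.42, σ_y = 979.0 → σ = 7.93 MPa, n = 123
  candidate L: E = 404.0, α = 4.30, σ_y = 570.0 → σ = 142 MPa, n = 4.00
  candidate D: E = 304.1, α = 3.38, σ_y = 762.0 → σ = 84.3 MPa, n = 9.04
Candidate H has the lowest safety factor, n = 2.09.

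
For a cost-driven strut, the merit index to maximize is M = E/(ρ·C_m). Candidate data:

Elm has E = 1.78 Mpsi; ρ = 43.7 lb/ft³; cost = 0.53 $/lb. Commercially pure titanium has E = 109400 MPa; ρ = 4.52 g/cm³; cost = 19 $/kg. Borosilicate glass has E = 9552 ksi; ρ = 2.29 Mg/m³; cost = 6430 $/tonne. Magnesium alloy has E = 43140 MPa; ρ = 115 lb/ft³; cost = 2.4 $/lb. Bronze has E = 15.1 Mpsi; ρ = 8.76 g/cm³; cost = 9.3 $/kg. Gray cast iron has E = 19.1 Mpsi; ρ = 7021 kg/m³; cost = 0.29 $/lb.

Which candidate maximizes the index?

gray cast iron

In SI units:
  elm: E = 12.27 GPa, ρ = 700.0 kg/m³, cost = 1.168 $/kg
  commercially pure titanium: E = 109.4 GPa, ρ = 4520 kg/m³, cost = 19.00 $/kg
  borosilicate glass: E = 65.86 GPa, ρ = 2290 kg/m³, cost = 6.430 $/kg
  magnesium alloy: E = 43.14 GPa, ρ = 1842 kg/m³, cost = 5.291 $/kg
  bronze: E = 104.1 GPa, ρ = 8760 kg/m³, cost = 9.300 $/kg
  gray cast iron: E = 131.7 GPa, ρ = 7021 kg/m³, cost = 0.6393 $/kg
  gray cast iron: M = 29.3 MN·m per $
  elm: M = 15.0 MN·m per $
  borosilicate glass: M = 4.47 MN·m per $
  magnesium alloy: M = 4.43 MN·m per $
  bronze: M = 1.28 MN·m per $
  commercially pure titanium: M = 1.27 MN·m per $
Gray cast iron has the largest M.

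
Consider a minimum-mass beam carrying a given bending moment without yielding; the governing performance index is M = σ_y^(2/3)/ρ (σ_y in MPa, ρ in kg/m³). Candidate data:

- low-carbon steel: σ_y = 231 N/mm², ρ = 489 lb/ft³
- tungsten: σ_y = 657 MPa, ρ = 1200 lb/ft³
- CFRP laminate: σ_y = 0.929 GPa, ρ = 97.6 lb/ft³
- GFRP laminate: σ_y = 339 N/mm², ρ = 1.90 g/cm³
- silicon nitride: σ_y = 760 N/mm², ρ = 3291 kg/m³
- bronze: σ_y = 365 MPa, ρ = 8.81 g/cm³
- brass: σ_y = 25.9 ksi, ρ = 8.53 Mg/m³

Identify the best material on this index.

CFRP laminate

After converting to SI:
  low-carbon steel: σ_y = 231.0 MPa, ρ = 7833 kg/m³
  tungsten: σ_y = 657.0 MPa, ρ = 19220 kg/m³
  CFRP laminate: σ_y = 929.0 MPa, ρ = 1563 kg/m³
  GFRP laminate: σ_y = 339.0 MPa, ρ = 1900 kg/m³
  silicon nitride: σ_y = 760.0 MPa, ρ = 3291 kg/m³
  bronze: σ_y = 365.0 MPa, ρ = 8810 kg/m³
  brass: σ_y = 178.6 MPa, ρ = 8530 kg/m³
  CFRP laminate: M = 60.9×10⁻³
  GFRP laminate: M = 25.6×10⁻³
  silicon nitride: M = 25.3×10⁻³
  bronze: M = 5.80×10⁻³
  low-carbon steel: M = 4.81×10⁻³
  tungsten: M = 3.93×10⁻³
  brass: M = 3.72×10⁻³
CFRP laminate ranks first.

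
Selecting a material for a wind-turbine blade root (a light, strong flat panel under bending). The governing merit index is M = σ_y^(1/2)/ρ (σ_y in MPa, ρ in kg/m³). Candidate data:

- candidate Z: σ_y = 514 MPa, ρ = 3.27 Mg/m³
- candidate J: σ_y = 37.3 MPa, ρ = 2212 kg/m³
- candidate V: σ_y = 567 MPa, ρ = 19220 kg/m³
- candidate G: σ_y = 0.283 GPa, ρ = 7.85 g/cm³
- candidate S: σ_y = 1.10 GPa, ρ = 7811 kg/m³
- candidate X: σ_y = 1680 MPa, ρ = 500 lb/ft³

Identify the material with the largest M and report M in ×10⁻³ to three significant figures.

In SI units:
  candidate Z: σ_y = 514.0 MPa, ρ = 3270 kg/m³
  candidate J: σ_y = 37.30 MPa, ρ = 2212 kg/m³
  candidate V: σ_y = 567.0 MPa, ρ = 19220 kg/m³
  candidate G: σ_y = 283.0 MPa, ρ = 7850 kg/m³
  candidate S: σ_y = 1100 MPa, ρ = 7811 kg/m³
  candidate X: σ_y = 1680 MPa, ρ = 8009 kg/m³
  candidate Z: M = 6.93×10⁻³
  candidate X: M = 5.12×10⁻³
  candidate S: M = 4.25×10⁻³
  candidate J: M = 2.76×10⁻³
  candidate G: M = 2.14×10⁻³
  candidate V: M = 1.24×10⁻³
The maximum is for candidate Z.

candidate Z, M = 6.93×10⁻³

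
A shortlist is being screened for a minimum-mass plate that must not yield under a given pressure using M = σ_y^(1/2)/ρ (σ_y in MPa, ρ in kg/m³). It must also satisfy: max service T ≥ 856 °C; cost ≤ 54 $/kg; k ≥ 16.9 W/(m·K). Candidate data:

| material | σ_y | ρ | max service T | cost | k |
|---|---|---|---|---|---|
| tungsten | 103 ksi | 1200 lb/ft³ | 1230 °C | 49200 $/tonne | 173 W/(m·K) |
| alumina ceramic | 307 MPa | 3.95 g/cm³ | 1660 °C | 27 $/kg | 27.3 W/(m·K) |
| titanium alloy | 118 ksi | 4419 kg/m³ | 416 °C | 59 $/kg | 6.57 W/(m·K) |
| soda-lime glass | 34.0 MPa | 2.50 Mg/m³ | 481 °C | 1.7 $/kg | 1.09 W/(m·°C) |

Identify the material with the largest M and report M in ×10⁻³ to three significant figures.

alumina ceramic, M = 4.44×10⁻³

Screen on constraints: max service T ≥ 856 °C; cost ≤ 54 $/kg; k ≥ 16.9 W/(m·K). Survivors: tungsten, alumina ceramic.
Normalizing units and computing the index:
  tungsten: σ_y = 710.2 MPa, ρ = 19220 kg/m³
  alumina ceramic: σ_y = 307.0 MPa, ρ = 3950 kg/m³
  alumina ceramic: M = 4.44×10⁻³
  tungsten: M = 1.39×10⁻³
Alumina ceramic has the largest M.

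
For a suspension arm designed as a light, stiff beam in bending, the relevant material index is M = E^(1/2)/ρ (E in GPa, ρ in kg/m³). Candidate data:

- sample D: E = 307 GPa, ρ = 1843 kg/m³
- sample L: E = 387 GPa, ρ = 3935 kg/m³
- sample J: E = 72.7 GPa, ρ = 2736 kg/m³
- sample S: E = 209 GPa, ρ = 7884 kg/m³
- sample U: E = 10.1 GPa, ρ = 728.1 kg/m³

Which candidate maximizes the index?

sample D

Evaluate M for each candidate:
  sample D: M = 9.51×10⁻³
  sample L: M = 5.00×10⁻³
  sample U: M = 4.36×10⁻³
  sample J: M = 3.12×10⁻³
  sample S: M = 1.83×10⁻³
Sample D ranks first.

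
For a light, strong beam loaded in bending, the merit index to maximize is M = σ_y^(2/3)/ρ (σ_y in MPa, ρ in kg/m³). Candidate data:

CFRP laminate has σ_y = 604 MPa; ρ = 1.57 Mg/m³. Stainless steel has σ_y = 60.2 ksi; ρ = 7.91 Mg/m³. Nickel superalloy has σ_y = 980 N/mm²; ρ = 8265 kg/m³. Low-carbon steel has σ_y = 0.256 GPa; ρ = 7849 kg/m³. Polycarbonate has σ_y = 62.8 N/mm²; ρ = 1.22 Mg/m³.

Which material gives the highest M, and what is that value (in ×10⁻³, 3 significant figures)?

After converting to SI:
  CFRP laminate: σ_y = 604.0 MPa, ρ = 1570 kg/m³
  stainless steel: σ_y = 415.1 MPa, ρ = 7910 kg/m³
  nickel superalloy: σ_y = 980.0 MPa, ρ = 8265 kg/m³
  low-carbon steel: σ_y = 256.0 MPa, ρ = 7849 kg/m³
  polycarbonate: σ_y = 62.80 MPa, ρ = 1220 kg/m³
  CFRP laminate: M = 45.5×10⁻³
  polycarbonate: M = 13.0×10⁻³
  nickel superalloy: M = 11.9×10⁻³
  stainless steel: M = 7.03×10⁻³
  low-carbon steel: M = 5.14×10⁻³
The maximum is for CFRP laminate.

CFRP laminate, M = 45.5×10⁻³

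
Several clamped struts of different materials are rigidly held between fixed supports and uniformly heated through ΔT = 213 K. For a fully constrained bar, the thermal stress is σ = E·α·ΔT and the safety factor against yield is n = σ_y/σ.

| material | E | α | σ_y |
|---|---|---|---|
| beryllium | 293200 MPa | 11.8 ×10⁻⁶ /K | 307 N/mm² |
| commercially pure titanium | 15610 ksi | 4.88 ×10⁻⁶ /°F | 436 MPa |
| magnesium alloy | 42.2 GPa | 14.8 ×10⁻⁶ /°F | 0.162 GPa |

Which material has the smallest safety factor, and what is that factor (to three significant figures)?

beryllium, n = 0.417

In consistent units (E in GPa, α in ×10⁻⁶/K, σ_y in MPa):
  beryllium: E = 293.2, α = 11.8, σ_y = 307.0 → σ = 737 MPa, n = 0.417
  commercially pure titanium: E = 107.6, α = 8.78, σ_y = 436.0 → σ = 201 MPa, n = 2.17
  magnesium alloy: E = 42.20, α = 26.6, σ_y = 162.0 → σ = 239 MPa, n = 0.677
The minimum is beryllium at n = 0.417.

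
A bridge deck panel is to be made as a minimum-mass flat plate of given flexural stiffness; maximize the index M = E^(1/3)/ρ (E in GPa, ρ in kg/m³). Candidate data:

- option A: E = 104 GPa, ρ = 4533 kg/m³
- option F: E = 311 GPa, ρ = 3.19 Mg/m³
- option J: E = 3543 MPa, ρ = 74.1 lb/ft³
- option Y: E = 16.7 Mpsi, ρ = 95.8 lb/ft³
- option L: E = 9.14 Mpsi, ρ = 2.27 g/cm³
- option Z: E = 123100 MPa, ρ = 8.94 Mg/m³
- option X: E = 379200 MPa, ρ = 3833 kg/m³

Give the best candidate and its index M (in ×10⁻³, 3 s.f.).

After converting to SI:
  option A: E = 104.0 GPa, ρ = 4533 kg/m³
  option F: E = 311.0 GPa, ρ = 3190 kg/m³
  option J: E = 3.543 GPa, ρ = 1187 kg/m³
  option Y: E = 115.1 GPa, ρ = 1535 kg/m³
  option L: E = 63.02 GPa, ρ = 2270 kg/m³
  option Z: E = 123.1 GPa, ρ = 8940 kg/m³
  option X: E = 379.2 GPa, ρ = 3833 kg/m³
  option Y: M = 3.17×10⁻³
  option F: M = 2.12×10⁻³
  option X: M = 1.89×10⁻³
  option L: M = 1.75×10⁻³
  option J: M = 1.28×10⁻³
  option A: M = 1.04×10⁻³
  option Z: M = 0.556×10⁻³
Option Y ranks first.

option Y, M = 3.17×10⁻³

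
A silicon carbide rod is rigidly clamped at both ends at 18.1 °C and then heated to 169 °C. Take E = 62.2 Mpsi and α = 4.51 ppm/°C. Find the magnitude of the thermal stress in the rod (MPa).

E = 62.2 Mpsi = 428.9 GPa.
ΔT = 150.9 K. Constrained thermal stress σ = E·α·ΔT = 428.9×10³ MPa × 4.51×10⁻⁶ × 150.9 = 292 MPa (compressive).

292 MPa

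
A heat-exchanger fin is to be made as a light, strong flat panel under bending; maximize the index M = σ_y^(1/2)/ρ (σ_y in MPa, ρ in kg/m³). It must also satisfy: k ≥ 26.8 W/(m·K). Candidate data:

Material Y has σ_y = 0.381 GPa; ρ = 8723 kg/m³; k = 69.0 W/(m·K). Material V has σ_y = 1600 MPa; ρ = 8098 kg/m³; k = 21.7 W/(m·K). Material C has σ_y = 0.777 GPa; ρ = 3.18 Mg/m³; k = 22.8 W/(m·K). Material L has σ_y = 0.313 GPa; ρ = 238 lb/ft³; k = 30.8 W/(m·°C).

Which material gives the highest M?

material L

Screen on constraints: k ≥ 26.8 W/(m·K). Survivors: material Y, material L.
After converting to SI:
  material Y: σ_y = 381.0 MPa, ρ = 8723 kg/m³
  material L: σ_y = 313.0 MPa, ρ = 3812 kg/m³
  material L: M = 4.64×10⁻³
  material Y: M = 2.24×10⁻³
Material L ranks first.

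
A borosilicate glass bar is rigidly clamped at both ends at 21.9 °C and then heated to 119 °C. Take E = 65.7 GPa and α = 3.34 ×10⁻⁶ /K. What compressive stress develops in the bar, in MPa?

ΔT = 97.10 K. Constrained thermal stress σ = E·α·ΔT = 65.70×10³ MPa × 3.34×10⁻⁶ × 97.10 = 21.3 MPa (compressive).

21.3 MPa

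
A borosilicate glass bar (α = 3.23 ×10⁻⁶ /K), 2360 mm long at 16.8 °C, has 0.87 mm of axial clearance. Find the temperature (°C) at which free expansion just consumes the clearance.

α·L₀·ΔT = 0.87 mm ⇒ ΔT = 0.87 / (3.23×10⁻⁶ × 2360.0) = 114.1 K.
T = 16.8 + 114.1 = 130.9 °C.

131 °C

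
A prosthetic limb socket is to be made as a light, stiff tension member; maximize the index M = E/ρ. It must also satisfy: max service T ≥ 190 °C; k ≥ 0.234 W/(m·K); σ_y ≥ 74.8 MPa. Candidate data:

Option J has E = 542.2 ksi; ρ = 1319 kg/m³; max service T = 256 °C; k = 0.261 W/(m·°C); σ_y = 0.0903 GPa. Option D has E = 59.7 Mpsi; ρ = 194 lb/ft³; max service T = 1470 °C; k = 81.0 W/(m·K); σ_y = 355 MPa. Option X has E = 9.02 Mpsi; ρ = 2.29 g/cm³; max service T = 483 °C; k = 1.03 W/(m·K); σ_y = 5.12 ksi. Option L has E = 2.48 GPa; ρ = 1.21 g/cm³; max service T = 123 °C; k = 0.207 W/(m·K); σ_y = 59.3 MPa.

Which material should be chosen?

option D

Screen on constraints: max service T ≥ 190 °C; k ≥ 0.234 W/(m·K); σ_y ≥ 74.8 MPa. Survivors: option J, option D.
Putting every candidate on a common basis:
  option J: E = 3.738 GPa, ρ = 1319 kg/m³
  option D: E = 411.6 GPa, ρ = 3108 kg/m³
  option D: M = 132 MN·m/kg
  option J: M = 2.83 MN·m/kg
Option D ranks first.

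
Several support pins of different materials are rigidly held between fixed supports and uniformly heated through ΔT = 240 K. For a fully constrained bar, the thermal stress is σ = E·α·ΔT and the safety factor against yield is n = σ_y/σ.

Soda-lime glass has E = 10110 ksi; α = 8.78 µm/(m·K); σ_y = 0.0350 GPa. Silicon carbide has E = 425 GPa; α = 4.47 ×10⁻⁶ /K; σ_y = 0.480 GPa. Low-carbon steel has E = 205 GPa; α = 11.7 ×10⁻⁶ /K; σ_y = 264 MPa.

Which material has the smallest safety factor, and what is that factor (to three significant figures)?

Converting E to GPa, α to ×10⁻⁶/K, σ_y to MPa, then σ and n for each:
  soda-lime glass: E = 69.71, α = 8.78, σ_y = 35.00 → σ = 147 MPa, n = 0.238
  silicon carbide: E = 425.0, α = 4.47, σ_y = 480.0 → σ = 456 MPa, n = 1.05
  low-carbon steel: E = 205.0, α = 11.7, σ_y = 264.0 → σ = 576 MPa, n = 0.459
The minimum is soda-lime glass at n = 0.238.

soda-lime glass, n = 0.238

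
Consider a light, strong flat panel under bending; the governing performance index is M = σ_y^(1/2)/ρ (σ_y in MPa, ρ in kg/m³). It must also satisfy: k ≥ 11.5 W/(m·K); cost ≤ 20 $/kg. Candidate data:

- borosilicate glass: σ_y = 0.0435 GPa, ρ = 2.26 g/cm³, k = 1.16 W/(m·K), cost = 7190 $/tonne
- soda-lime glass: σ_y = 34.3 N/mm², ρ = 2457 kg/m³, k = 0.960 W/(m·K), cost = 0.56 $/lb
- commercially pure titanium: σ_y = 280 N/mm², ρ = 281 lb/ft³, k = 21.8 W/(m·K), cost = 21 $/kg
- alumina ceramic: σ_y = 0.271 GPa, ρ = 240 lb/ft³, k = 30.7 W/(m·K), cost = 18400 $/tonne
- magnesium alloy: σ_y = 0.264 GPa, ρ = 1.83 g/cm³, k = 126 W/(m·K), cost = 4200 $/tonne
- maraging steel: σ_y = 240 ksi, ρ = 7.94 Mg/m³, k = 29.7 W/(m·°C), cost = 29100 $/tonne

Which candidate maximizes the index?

magnesium alloy

Screen on constraints: k ≥ 11.5 W/(m·K); cost ≤ 20 $/kg. Survivors: alumina ceramic, magnesium alloy.
Putting every candidate on a common basis:
  alumina ceramic: σ_y = 271.0 MPa, ρ = 3844 kg/m³
  magnesium alloy: σ_y = 264.0 MPa, ρ = 1830 kg/m³
  magnesium alloy: M = 8.88×10⁻³
  alumina ceramic: M = 4.28×10⁻³
The maximum is for magnesium alloy.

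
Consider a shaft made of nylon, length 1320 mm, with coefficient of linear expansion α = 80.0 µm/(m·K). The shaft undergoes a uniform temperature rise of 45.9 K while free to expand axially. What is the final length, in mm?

1324.8 mm

ΔL = α·L₀·ΔT = 80.0×10⁻⁶ × 1320 mm × 45.90 K = 4.85 mm.
L = L₀ + ΔL = 1320 + 4.85 = 1324.8 mm.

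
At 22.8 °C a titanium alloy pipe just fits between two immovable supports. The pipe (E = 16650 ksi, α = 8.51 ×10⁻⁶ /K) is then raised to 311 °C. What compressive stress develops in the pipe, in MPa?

282 MPa

E = 16650 ksi = 114.8 GPa.
ΔT = 288.2 K. Constrained thermal stress σ = E·α·ΔT = 114.8×10³ MPa × 8.51×10⁻⁶ × 288.2 = 282 MPa (compressive).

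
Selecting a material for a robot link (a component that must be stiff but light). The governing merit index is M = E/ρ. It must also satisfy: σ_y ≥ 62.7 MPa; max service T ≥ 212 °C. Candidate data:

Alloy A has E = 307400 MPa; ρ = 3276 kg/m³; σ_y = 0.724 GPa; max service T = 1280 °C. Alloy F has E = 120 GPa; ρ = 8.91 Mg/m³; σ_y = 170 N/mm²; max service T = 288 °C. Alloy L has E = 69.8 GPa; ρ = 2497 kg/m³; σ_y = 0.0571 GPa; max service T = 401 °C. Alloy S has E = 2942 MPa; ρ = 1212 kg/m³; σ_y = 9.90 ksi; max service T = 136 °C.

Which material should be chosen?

alloy A

Screen on constraints: σ_y ≥ 62.7 MPa; max service T ≥ 212 °C. Survivors: alloy A, alloy F.
After converting to SI:
  alloy A: E = 307.4 GPa, ρ = 3276 kg/m³
  alloy F: E = 120.0 GPa, ρ = 8910 kg/m³
  alloy A: M = 93.8 MN·m/kg
  alloy F: M = 13.5 MN·m/kg
Alloy A ranks first.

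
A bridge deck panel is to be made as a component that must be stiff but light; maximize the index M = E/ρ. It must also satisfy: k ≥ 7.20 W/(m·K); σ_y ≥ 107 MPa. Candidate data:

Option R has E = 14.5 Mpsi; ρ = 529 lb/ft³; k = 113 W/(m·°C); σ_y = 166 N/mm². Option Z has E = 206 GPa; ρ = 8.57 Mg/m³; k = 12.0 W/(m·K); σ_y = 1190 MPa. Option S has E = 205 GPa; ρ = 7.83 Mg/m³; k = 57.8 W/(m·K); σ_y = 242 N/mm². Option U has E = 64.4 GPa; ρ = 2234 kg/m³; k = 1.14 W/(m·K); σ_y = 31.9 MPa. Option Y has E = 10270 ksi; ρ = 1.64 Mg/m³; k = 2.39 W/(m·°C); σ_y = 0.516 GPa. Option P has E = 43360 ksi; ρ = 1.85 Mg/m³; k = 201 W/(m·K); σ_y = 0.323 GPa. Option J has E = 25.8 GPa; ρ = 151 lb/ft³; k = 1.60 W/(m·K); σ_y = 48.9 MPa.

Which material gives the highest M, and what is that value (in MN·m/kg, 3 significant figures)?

Screen on constraints: k ≥ 7.20 W/(m·K); σ_y ≥ 107 MPa. Survivors: option R, option Z, option S, option P.
Normalizing units and computing the index:
  option R: E = 99.97 GPa, ρ = 8474 kg/m³
  option Z: E = 206.0 GPa, ρ = 8570 kg/m³
  option S: E = 205.0 GPa, ρ = 7830 kg/m³
  option P: E = 299.0 GPa, ρ = 1850 kg/m³
  option P: M = 162 MN·m/kg
  option S: M = 26.2 MN·m/kg
  option Z: M = 24.0 MN·m/kg
  option R: M = 11.8 MN·m/kg
Highest index: option P.

option P, M = 162 MN·m/kg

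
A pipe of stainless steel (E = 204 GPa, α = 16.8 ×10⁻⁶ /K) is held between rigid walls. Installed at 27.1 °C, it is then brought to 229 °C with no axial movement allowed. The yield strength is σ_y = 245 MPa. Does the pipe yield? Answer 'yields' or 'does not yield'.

ΔT = 201.9 K. Constrained thermal stress σ = E·α·ΔT = 204.0×10³ MPa × 16.8×10⁻⁶ × 201.9 = 692 MPa (compressive).
Compare to σ_y = 245 MPa: σ ≥ σ_y, so it yields.

yields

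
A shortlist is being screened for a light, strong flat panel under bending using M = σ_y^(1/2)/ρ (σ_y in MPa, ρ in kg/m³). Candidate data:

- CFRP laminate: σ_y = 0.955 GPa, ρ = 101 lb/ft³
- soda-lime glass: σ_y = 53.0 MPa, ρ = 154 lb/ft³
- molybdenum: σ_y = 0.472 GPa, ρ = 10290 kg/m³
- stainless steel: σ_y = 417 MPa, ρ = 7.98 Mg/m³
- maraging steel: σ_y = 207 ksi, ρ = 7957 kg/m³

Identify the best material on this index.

CFRP laminate

Convert each candidate to consistent units, then evaluate M:
  CFRP laminate: σ_y = 955.0 MPa, ρ = 1618 kg/m³
  soda-lime glass: σ_y = 53.00 MPa, ρ = 2467 kg/m³
  molybdenum: σ_y = 472.0 MPa, ρ = 10290 kg/m³
  stainless steel: σ_y = 417.0 MPa, ρ = 7980 kg/m³
  maraging steel: σ_y = 1427 MPa, ρ = 7957 kg/m³
  CFRP laminate: M = 19.1×10⁻³
  maraging steel: M = 4.75×10⁻³
  soda-lime glass: M = 2.95×10⁻³
  stainless steel: M = 2.56×10⁻³
  molybdenum: M = 2.11×10⁻³
CFRP laminate ranks first.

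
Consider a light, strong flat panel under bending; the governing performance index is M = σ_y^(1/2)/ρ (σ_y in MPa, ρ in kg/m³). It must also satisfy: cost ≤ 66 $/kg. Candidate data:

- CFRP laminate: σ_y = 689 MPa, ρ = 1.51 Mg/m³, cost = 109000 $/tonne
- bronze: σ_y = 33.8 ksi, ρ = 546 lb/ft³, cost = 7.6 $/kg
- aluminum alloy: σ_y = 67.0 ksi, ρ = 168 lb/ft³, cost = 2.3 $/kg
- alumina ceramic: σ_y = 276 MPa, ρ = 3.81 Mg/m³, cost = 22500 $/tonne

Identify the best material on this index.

Screen on constraints: cost ≤ 66 $/kg. Survivors: bronze, aluminum alloy, alumina ceramic.
After converting to SI:
  bronze: σ_y = 233.0 MPa, ρ = 8746 kg/m³
  aluminum alloy: σ_y = 461.9 MPa, ρ = 2691 kg/m³
  alumina ceramic: σ_y = 276.0 MPa, ρ = 3810 kg/m³
  aluminum alloy: M = 7.99×10⁻³
  alumina ceramic: M = 4.36×10⁻³
  bronze: M = 1.75×10⁻³
Highest index: aluminum alloy.

aluminum alloy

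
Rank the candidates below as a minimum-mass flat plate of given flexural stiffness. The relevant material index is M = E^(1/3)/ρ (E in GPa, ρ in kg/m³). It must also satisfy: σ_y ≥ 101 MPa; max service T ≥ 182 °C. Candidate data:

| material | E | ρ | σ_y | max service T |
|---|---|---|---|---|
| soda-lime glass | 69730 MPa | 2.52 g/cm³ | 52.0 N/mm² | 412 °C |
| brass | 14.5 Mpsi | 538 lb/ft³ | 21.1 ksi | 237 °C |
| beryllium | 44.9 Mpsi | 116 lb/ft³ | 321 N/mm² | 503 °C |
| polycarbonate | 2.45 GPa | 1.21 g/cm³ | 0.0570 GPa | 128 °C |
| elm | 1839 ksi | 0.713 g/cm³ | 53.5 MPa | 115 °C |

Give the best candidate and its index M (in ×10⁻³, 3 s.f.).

Screen on constraints: σ_y ≥ 101 MPa; max service T ≥ 182 °C. Survivors: brass, beryllium.
Convert each candidate to consistent units, then evaluate M:
  brass: E = 99.97 GPa, ρ = 8618 kg/m³
  beryllium: E = 309.6 GPa, ρ = 1858 kg/m³
  beryllium: M = 3.64×10⁻³
  brass: M = 0.539×10⁻³
The maximum is for beryllium.

beryllium, M = 3.64×10⁻³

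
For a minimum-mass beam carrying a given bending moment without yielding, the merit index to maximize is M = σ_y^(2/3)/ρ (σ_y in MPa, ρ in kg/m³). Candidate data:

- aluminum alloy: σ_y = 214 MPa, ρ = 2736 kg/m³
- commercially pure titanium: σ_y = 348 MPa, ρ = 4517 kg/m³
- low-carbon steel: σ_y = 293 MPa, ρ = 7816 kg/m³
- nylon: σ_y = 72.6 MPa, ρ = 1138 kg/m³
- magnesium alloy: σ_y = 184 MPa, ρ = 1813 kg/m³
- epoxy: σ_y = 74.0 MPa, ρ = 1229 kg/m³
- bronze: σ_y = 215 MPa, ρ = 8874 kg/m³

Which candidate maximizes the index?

magnesium alloy

Computing M directly (units already consistent):
  magnesium alloy: M = 17.8×10⁻³
  nylon: M = 15.3×10⁻³
  epoxy: M = 14.3×10⁻³
  aluminum alloy: M = 13.1×10⁻³
  commercially pure titanium: M = 11.0×10⁻³
  low-carbon steel: M = 5.64×10⁻³
  bronze: M = 4.04×10⁻³
Magnesium alloy has the largest M.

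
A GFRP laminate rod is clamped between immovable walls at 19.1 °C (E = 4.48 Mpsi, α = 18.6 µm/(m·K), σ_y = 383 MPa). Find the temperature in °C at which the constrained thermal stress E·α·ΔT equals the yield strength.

686 °C

E = 4.48 Mpsi = 30.89 GPa.
E·α·ΔT = 383.0 MPa ⇒ ΔT = 383.0 / (30.89×10³ × 18.6×10⁻⁶) = 666.6 K.
T = 19.1 + 666.6 = 685.7 °C.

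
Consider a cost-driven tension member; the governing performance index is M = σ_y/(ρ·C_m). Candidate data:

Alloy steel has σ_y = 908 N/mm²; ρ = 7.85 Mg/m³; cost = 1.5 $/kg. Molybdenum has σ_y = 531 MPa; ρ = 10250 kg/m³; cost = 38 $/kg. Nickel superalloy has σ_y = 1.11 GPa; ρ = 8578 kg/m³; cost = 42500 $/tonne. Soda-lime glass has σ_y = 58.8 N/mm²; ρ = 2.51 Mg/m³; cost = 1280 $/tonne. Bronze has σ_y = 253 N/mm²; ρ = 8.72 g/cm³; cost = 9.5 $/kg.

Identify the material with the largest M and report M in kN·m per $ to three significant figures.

alloy steel, M = 77.1 kN·m per $

Putting every candidate on a common basis:
  alloy steel: σ_y = 908.0 MPa, ρ = 7850 kg/m³, cost = 1.500 $/kg
  molybdenum: σ_y = 531.0 MPa, ρ = 10250 kg/m³, cost = 38.00 $/kg
  nickel superalloy: σ_y = 1110 MPa, ρ = 8578 kg/m³, cost = 42.50 $/kg
  soda-lime glass: σ_y = 58.80 MPa, ρ = 2510 kg/m³, cost = 1.280 $/kg
  bronze: σ_y = 253.0 MPa, ρ = 8720 kg/m³, cost = 9.500 $/kg
  alloy steel: M = 77.1 kN·m per $
  soda-lime glass: M = 18.3 kN·m per $
  bronze: M = 3.05 kN·m per $
  nickel superalloy: M = 3.04 kN·m per $
  molybdenum: M = 1.36 kN·m per $
Highest index: alloy steel.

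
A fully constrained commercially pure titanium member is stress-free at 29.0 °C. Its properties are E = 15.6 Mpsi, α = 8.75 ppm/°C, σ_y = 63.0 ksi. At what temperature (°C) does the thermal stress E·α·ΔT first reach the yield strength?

491 °C

E = 15.6 Mpsi = 107.6 GPa.
σ_y = 63.0 ksi = 434.4 MPa.
E·α·ΔT = 434.4 MPa ⇒ ΔT = 434.4 / (107.6×10³ × 8.75×10⁻⁶) = 461.5 K.
T = 29.0 + 461.5 = 490.5 °C.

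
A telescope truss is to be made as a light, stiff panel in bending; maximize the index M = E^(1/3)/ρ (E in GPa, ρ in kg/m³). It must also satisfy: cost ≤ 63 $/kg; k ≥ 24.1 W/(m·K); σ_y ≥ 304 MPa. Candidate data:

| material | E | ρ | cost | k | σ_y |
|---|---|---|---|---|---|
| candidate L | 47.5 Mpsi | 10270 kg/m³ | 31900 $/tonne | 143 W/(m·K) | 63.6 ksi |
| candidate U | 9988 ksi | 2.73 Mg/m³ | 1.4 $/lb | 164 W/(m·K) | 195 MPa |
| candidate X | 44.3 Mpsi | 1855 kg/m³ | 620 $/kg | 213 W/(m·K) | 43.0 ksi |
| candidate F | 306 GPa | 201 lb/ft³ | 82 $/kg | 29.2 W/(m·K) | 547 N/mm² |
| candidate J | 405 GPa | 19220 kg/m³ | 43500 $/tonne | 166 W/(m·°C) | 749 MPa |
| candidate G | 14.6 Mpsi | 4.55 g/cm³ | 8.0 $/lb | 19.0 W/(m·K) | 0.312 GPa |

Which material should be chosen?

Screen on constraints: cost ≤ 63 $/kg; k ≥ 24.1 W/(m·K); σ_y ≥ 304 MPa. Survivors: candidate L, candidate J.
Normalizing units and computing the index:
  candidate L: E = 327.5 GPa, ρ = 10270 kg/m³
  candidate J: E = 405.0 GPa, ρ = 19220 kg/m³
  candidate L: M = 0.671×10⁻³
  candidate J: M = 0.385×10⁻³
Candidate L ranks first.

candidate L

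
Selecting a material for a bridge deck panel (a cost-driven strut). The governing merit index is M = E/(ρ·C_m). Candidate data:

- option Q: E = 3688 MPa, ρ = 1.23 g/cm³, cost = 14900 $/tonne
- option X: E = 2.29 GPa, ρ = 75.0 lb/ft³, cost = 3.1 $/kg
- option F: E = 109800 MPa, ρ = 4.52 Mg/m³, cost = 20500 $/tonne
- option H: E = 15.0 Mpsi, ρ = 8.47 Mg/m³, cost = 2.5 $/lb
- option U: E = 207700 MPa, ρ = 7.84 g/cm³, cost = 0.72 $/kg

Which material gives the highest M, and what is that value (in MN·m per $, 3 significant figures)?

In SI units:
  option Q: E = 3.688 GPa, ρ = 1230 kg/m³, cost = 14.90 $/kg
  option X: E = 2.290 GPa, ρ = 1201 kg/m³, cost = 3.100 $/kg
  option F: E = 109.8 GPa, ρ = 4520 kg/m³, cost = 20.50 $/kg
  option H: E = 103.4 GPa, ρ = 8470 kg/m³, cost = 5.511 $/kg
  option U: E = 207.7 GPa, ρ = 7840 kg/m³, cost = 0.7200 $/kg
  option U: M = 36.8 MN·m per $
  option H: M = 2.22 MN·m per $
  option F: M = 1.18 MN·m per $
  option X: M = 0.615 MN·m per $
  option Q: M = 0.201 MN·m per $
The maximum is for option U.

option U, M = 36.8 MN·m per $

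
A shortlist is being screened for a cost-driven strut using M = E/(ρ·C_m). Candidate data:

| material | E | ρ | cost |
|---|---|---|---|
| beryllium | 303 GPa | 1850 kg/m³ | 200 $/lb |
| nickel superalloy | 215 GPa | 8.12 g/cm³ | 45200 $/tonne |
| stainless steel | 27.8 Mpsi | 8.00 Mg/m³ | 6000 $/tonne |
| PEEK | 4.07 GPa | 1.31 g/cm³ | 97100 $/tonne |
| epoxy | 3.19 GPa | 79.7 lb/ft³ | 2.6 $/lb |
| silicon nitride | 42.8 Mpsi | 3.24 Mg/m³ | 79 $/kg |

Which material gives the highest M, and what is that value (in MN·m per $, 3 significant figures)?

stainless steel, M = 3.99 MN·m per $

Putting every candidate on a common basis:
  beryllium: E = 303.0 GPa, ρ = 1850 kg/m³, cost = 440.9 $/kg
  nickel superalloy: E = 215.0 GPa, ρ = 8120 kg/m³, cost = 45.20 $/kg
  stainless steel: E = 191.7 GPa, ρ = 8000 kg/m³, cost = 6.000 $/kg
  PEEK: E = 4.070 GPa, ρ = 1310 kg/m³, cost = 97.10 $/kg
  epoxy: E = 3.190 GPa, ρ = 1277 kg/m³, cost = 5.732 $/kg
  silicon nitride: E = 295.1 GPa, ρ = 3240 kg/m³, cost = 79.00 $/kg
  stainless steel: M = 3.99 MN·m per $
  silicon nitride: M = 1.15 MN·m per $
  nickel superalloy: M = 0.586 MN·m per $
  epoxy: M = 0.436 MN·m per $
  beryllium: M = 0.371 MN·m per $
  PEEK: M = 0.0320 MN·m per $
Highest index: stainless steel.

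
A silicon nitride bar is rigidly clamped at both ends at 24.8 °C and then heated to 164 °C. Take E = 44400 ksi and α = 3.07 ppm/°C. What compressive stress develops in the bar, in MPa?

131 MPa

E = 44400 ksi = 306.1 GPa.
ΔT = 139.2 K. Constrained thermal stress σ = E·α·ΔT = 306.1×10³ MPa × 3.07×10⁻⁶ × 139.2 = 131 MPa (compressive).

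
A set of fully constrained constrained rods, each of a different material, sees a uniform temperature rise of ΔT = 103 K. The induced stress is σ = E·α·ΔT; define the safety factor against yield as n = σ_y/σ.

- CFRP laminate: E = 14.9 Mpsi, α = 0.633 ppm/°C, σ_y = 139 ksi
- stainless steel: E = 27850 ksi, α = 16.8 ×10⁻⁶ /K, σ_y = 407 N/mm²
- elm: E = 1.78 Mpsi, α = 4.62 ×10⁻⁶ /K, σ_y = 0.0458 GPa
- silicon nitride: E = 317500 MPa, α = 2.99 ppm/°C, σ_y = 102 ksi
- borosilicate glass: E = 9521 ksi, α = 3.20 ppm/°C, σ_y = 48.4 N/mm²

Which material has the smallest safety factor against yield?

stainless steel

Converting E to GPa, α to ×10⁻⁶/K, σ_y to MPa, then σ and n for each:
  CFRP laminate: E = 102.7, α = 0.633, σ_y = 958.4 → σ = 6.70 MPa, n = 143
  stainless steel: E = 192.0, α = 16.8, σ_y = 407.0 → σ = 332 MPa, n = 1.22
  elm: E = 12.27, α = 4.62, σ_y = 45.80 → σ = 5.84 MPa, n = 7.84
  silicon nitride: E = 317.5, α = 2.99, σ_y = 703.3 → σ = 97.8 MPa, n = 7.19
  borosilicate glass: E = 65.65, α = 3.20, σ_y = 48.40 → σ = 21.6 MPa, n = 2.24
Smallest n: stainless steel with n = 1.22.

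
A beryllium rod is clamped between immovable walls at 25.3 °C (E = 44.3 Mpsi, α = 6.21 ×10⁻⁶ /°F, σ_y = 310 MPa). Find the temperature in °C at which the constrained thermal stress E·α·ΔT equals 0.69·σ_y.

88.0 °C

E = 44.3 Mpsi = 305.4 GPa.
α = 6.21×10⁻⁶/°F × 9/5 = 11.2×10⁻⁶/K.
E·α·ΔT = 213.9 MPa ⇒ ΔT = 213.9 / (305.4×10³ × 11.2×10⁻⁶) = 62.65 K.
T = 25.3 + 62.65 = 87.95 °C.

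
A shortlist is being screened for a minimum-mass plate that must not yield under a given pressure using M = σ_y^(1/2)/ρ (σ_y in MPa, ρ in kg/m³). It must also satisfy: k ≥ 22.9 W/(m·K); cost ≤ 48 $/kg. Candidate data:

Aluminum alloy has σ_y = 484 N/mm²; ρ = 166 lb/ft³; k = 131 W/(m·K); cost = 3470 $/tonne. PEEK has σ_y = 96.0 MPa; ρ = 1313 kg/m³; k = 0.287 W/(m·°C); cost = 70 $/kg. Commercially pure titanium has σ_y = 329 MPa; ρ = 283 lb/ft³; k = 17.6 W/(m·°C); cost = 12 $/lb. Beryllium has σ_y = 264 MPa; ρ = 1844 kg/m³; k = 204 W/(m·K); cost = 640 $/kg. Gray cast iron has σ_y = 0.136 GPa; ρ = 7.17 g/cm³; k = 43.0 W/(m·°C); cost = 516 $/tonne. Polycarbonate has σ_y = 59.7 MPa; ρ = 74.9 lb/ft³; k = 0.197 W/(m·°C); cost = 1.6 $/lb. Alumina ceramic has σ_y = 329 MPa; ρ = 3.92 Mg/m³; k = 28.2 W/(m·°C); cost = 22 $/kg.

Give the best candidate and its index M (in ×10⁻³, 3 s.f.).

Screen on constraints: k ≥ 22.9 W/(m·K); cost ≤ 48 $/kg. Survivors: aluminum alloy, gray cast iron, alumina ceramic.
Normalizing units and computing the index:
  aluminum alloy: σ_y = 484.0 MPa, ρ = 2659 kg/m³
  gray cast iron: σ_y = 136.0 MPa, ρ = 7170 kg/m³
  alumina ceramic: σ_y = 329.0 MPa, ρ = 3920 kg/m³
  aluminum alloy: M = 8.27×10⁻³
  alumina ceramic: M = 4.63×10⁻³
  gray cast iron: M = 1.63×10⁻³
Highest index: aluminum alloy.

aluminum alloy, M = 8.27×10⁻³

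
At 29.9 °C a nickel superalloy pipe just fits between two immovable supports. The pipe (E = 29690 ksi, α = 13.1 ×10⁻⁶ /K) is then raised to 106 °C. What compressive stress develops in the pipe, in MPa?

204 MPa

E = 29690 ksi = 204.7 GPa.
ΔT = 76.10 K. Constrained thermal stress σ = E·α·ΔT = 204.7×10³ MPa × 13.1×10⁻⁶ × 76.10 = 204 MPa (compressive).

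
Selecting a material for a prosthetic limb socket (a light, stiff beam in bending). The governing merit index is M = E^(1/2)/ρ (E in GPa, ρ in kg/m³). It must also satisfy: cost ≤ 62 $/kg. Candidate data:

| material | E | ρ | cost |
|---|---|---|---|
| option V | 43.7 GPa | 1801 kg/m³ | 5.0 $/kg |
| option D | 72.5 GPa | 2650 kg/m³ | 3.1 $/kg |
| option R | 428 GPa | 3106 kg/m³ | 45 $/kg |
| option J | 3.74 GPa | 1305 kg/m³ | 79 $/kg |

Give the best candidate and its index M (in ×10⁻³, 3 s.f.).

option R, M = 6.66×10⁻³

Screen on constraints: cost ≤ 62 $/kg. Survivors: option V, option D, option R.
Per-candidate index values:
  option R: M = 6.66×10⁻³
  option V: M = 3.67×10⁻³
  option D: M = 3.21×10⁻³
Option R ranks first.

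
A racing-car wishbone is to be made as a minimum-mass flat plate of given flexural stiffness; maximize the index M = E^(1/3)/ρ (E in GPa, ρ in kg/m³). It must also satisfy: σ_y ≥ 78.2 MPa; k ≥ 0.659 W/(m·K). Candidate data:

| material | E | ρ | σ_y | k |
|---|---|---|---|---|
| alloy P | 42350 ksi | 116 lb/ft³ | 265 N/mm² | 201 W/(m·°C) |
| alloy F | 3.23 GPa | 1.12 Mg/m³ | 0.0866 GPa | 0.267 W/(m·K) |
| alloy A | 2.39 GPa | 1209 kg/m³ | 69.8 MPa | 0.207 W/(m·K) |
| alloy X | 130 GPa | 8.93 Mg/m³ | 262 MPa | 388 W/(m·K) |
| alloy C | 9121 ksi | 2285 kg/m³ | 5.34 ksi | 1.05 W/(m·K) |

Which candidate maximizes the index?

Screen on constraints: σ_y ≥ 78.2 MPa; k ≥ 0.659 W/(m·K). Survivors: alloy P, alloy X.
Normalizing units and computing the index:
  alloy P: E = 292.0 GPa, ρ = 1858 kg/m³
  alloy X: E = 130.0 GPa, ρ = 8930 kg/m³
  alloy P: M = 3.57×10⁻³
  alloy X: M = 0.567×10⁻³
The maximum is for alloy P.

alloy P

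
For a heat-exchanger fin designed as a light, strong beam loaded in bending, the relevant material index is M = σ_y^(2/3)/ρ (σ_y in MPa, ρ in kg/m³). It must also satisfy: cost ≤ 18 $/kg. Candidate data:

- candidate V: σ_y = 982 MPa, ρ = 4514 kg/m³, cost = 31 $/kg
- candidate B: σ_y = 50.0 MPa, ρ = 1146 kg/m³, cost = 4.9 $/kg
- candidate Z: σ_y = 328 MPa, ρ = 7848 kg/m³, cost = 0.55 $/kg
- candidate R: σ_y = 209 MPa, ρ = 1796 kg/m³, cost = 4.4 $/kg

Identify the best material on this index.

candidate R

Screen on constraints: cost ≤ 18 $/kg. Survivors: candidate B, candidate Z, candidate R.
Evaluate M for each candidate:
  candidate R: M = 19.6×10⁻³
  candidate B: M = 11.8×10⁻³
  candidate Z: M = 6.06×10⁻³
Candidate R has the largest M.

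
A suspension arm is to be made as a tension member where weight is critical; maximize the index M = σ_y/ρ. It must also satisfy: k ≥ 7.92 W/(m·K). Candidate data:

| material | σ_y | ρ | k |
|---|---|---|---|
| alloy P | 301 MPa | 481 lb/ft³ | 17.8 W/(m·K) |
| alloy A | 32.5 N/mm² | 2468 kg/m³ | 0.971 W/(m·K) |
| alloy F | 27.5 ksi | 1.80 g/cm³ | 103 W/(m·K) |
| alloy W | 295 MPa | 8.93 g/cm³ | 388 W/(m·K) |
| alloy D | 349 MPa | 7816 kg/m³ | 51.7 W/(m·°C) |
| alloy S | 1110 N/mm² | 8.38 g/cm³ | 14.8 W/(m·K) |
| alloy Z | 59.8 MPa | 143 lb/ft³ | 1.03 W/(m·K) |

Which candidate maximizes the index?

Screen on constraints: k ≥ 7.92 W/(m·K). Survivors: alloy P, alloy F, alloy W, alloy D, alloy S.
Putting every candidate on a common basis:
  alloy P: σ_y = 301.0 MPa, ρ = 7705 kg/m³
  alloy F: σ_y = 189.6 MPa, ρ = 1800 kg/m³
  alloy W: σ_y = 295.0 MPa, ρ = 8930 kg/m³
  alloy D: σ_y = 349.0 MPa, ρ = 7816 kg/m³
  alloy S: σ_y = 1110 MPa, ρ = 8380 kg/m³
  alloy S: M = 132 kN·m/kg
  alloy F: M = 105 kN·m/kg
  alloy D: M = 44.7 kN·m/kg
  alloy P: M = 39.1 kN·m/kg
  alloy W: M = 33.0 kN·m/kg
The maximum is for alloy S.

alloy S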